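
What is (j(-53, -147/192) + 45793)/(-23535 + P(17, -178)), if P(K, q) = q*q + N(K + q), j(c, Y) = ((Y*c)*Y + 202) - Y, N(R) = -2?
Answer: 188271403/33370112 ≈ 5.6419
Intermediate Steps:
j(c, Y) = 202 - Y + c*Y² (j(c, Y) = (c*Y² + 202) - Y = (202 + c*Y²) - Y = 202 - Y + c*Y²)
P(K, q) = -2 + q² (P(K, q) = q*q - 2 = q² - 2 = -2 + q²)
(j(-53, -147/192) + 45793)/(-23535 + P(17, -178)) = ((202 - (-147)/192 - 53*(-147/192)²) + 45793)/(-23535 + (-2 + (-178)²)) = ((202 - (-147)/192 - 53*(-147*1/192)²) + 45793)/(-23535 + (-2 + 31684)) = ((202 - 1*(-49/64) - 53*(-49/64)²) + 45793)/(-23535 + 31682) = ((202 + 49/64 - 53*2401/4096) + 45793)/8147 = ((202 + 49/64 - 127253/4096) + 45793)*(1/8147) = (703275/4096 + 45793)*(1/8147) = (188271403/4096)*(1/8147) = 188271403/33370112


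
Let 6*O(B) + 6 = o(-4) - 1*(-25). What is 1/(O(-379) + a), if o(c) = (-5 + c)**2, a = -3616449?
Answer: -3/10849297 ≈ -2.7652e-7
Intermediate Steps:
O(B) = 50/3 (O(B) = -1 + ((-5 - 4)**2 - 1*(-25))/6 = -1 + ((-9)**2 + 25)/6 = -1 + (81 + 25)/6 = -1 + (1/6)*106 = -1 + 53/3 = 50/3)
1/(O(-379) + a) = 1/(50/3 - 3616449) = 1/(-10849297/3) = -3/10849297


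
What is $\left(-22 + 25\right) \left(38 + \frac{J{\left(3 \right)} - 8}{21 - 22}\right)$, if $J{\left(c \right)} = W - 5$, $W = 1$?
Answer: $150$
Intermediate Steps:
$J{\left(c \right)} = -4$ ($J{\left(c \right)} = 1 - 5 = -4$)
$\left(-22 + 25\right) \left(38 + \frac{J{\left(3 \right)} - 8}{21 - 22}\right) = \left(-22 + 25\right) \left(38 + \frac{-4 - 8}{21 - 22}\right) = 3 \left(38 - \frac{12}{-1}\right) = 3 \left(38 - -12\right) = 3 \left(38 + 12\right) = 3 \cdot 50 = 150$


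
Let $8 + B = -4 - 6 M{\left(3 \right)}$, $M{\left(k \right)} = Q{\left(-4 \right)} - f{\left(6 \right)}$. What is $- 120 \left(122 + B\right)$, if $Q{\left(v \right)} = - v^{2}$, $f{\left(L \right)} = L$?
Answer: $-29040$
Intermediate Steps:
$M{\left(k \right)} = -22$ ($M{\left(k \right)} = - \left(-4\right)^{2} - 6 = \left(-1\right) 16 - 6 = -16 - 6 = -22$)
$B = 120$ ($B = -8 - -128 = -8 + \left(-4 + 132\right) = -8 + 128 = 120$)
$- 120 \left(122 + B\right) = - 120 \left(122 + 120\right) = \left(-120\right) 242 = -29040$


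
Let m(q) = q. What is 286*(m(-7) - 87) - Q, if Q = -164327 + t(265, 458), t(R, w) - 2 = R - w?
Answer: 137634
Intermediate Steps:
t(R, w) = 2 + R - w (t(R, w) = 2 + (R - w) = 2 + R - w)
Q = -164518 (Q = -164327 + (2 + 265 - 1*458) = -164327 + (2 + 265 - 458) = -164327 - 191 = -164518)
286*(m(-7) - 87) - Q = 286*(-7 - 87) - 1*(-164518) = 286*(-94) + 164518 = -26884 + 164518 = 137634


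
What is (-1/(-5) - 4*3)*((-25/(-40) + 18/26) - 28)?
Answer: 32745/104 ≈ 314.86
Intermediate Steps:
(-1/(-5) - 4*3)*((-25/(-40) + 18/26) - 28) = (-1*(-⅕) - 12)*((-25*(-1/40) + 18*(1/26)) - 28) = (⅕ - 12)*((5/8 + 9/13) - 28) = -59*(137/104 - 28)/5 = -59/5*(-2775/104) = 32745/104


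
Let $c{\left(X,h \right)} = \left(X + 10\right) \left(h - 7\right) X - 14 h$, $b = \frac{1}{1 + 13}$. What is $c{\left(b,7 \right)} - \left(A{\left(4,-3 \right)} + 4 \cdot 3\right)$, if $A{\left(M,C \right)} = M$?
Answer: $-114$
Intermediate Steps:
$b = \frac{1}{14} \approx 0.071429$
$c{\left(X,h \right)} = - 14 h + X \left(-7 + h\right) \left(10 + X\right)$ ($c{\left(X,h \right)} = \left(10 + X\right) \left(-7 + h\right) X - 14 h = \left(-7 + h\right) \left(10 + X\right) X - 14 h = X \left(-7 + h\right) \left(10 + X\right) - 14 h = - 14 h + X \left(-7 + h\right) \left(10 + X\right)$)
$c{\left(b,7 \right)} - \left(A{\left(4,-3 \right)} + 4 \cdot 3\right) = \left(\left(-70\right) \frac{1}{14} - 98 - \frac{7}{196} + \frac{7}{196} + 10 \cdot \frac{1}{14} \cdot 7\right) - \left(4 + 4 \cdot 3\right) = \left(-5 - 98 - \frac{1}{28} + 7 \cdot \frac{1}{196} + 5\right) - \left(4 + 12\right) = \left(-5 - 98 - \frac{1}{28} + \frac{1}{28} + 5\right) - 16 = -98 - 16 = -114$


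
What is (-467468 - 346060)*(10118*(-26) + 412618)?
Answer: -121663112400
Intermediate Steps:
(-467468 - 346060)*(10118*(-26) + 412618) = -813528*(-263068 + 412618) = -813528*149550 = -121663112400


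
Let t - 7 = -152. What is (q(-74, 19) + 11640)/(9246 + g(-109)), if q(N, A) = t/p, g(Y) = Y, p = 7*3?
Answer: 244295/191877 ≈ 1.2732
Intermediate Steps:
p = 21
t = -145 (t = 7 - 152 = -145)
q(N, A) = -145/21
(q(-74, 19) + 11640)/(9246 + g(-109)) = (-145/21 + 11640)/(9246 - 109) = (244295/21)/9137 = (244295/21)*(1/9137) = 244295/191877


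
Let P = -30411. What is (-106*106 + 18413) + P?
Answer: -23234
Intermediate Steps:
(-106*106 + 18413) + P = (-106*106 + 18413) - 30411 = (-11236 + 18413) - 30411 = 7177 - 30411 = -23234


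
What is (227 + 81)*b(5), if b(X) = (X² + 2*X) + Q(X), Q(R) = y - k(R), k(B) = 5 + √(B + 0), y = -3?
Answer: 8316 - 308*√5 ≈ 7627.3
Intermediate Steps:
k(B) = 5 + √B
Q(R) = -8 - √R (Q(R) = -3 - (5 + √R) = -3 + (-5 - √R) = -8 - √R)
b(X) = -8 + X² - √X + 2*X (b(X) = (X² + 2*X) + (-8 - √X) = -8 + X² - √X + 2*X)
(227 + 81)*b(5) = (227 + 81)*(-8 + 5² - √5 + 2*5) = 308*(-8 + 25 - √5 + 10) = 308*(27 - √5) = 8316 - 308*√5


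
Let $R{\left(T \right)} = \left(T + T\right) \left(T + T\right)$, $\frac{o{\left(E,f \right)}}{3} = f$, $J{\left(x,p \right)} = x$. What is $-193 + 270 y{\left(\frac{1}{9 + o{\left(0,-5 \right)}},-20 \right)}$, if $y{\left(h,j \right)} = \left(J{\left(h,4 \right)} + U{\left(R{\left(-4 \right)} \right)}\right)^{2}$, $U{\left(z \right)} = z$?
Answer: $\frac{2199949}{2} \approx 1.1 \cdot 10^{6}$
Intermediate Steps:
$o{\left(E,f \right)} = 3 f$
$R{\left(T \right)} = 4 T^{2}$ ($R{\left(T \right)} = 2 T 2 T = 4 T^{2}$)
$y{\left(h,j \right)} = \left(64 + h\right)^{2}$ ($y{\left(h,j \right)} = \left(h + 4 \left(-4\right)^{2}\right)^{2} = \left(h + 4 \cdot 16\right)^{2} = \left(h + 64\right)^{2} = \left(64 + h\right)^{2}$)
$-193 + 270 y{\left(\frac{1}{9 + o{\left(0,-5 \right)}},-20 \right)} = -193 + 270 \left(64 + \frac{1}{9 + 3 \left(-5\right)}\right)^{2} = -193 + 270 \left(64 + \frac{1}{9 - 15}\right)^{2} = -193 + 270 \left(64 + \frac{1}{-6}\right)^{2} = -193 + 270 \left(64 - \frac{1}{6}\right)^{2} = -193 + 270 \left(\frac{383}{6}\right)^{2} = -193 + 270 \cdot \frac{146689}{36} = -193 + \frac{2200335}{2} = \frac{2199949}{2}$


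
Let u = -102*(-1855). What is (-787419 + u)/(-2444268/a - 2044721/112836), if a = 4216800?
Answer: 5929832017103400/185374602851 ≈ 31988.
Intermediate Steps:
u = 189210
(-787419 + u)/(-2444268/a - 2044721/112836) = (-787419 + 189210)/(-2444268/4216800 - 2044721/112836) = -598209/(-2444268*1/4216800 - 2044721*1/112836) = -598209/(-203689/351400 - 2044721/112836) = -598209/(-185374602851/9912642600) = -598209*(-9912642600/185374602851) = 5929832017103400/185374602851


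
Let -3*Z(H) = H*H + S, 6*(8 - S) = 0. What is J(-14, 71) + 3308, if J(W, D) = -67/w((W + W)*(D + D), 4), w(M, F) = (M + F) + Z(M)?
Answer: 17444738067/5273500 ≈ 3308.0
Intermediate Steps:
S = 8 (S = 8 - ⅙*0 = 8 + 0 = 8)
Z(H) = -8/3 - H²/3 (Z(H) = -(H*H + 8)/3 = -(H² + 8)/3 = -(8 + H²)/3 = -8/3 - H²/3)
w(M, F) = -8/3 + F + M - M²/3 (w(M, F) = (M + F) + (-8/3 - M²/3) = (F + M) + (-8/3 - M²/3) = -8/3 + F + M - M²/3)
J(W, D) = -67/(4/3 + 4*D*W - 16*D²*W²/3) (J(W, D) = -67/(-8/3 + 4 + (W + W)*(D + D) - (D + D)²*(W + W)²/3) = -67/(-8/3 + 4 + (2*W)*(2*D) - 16*D²*W²/3) = -67/(-8/3 + 4 + 4*D*W - 16*D²*W²/3) = -67/(4/3 + 4*D*W - 16*D²*W²/3))
J(-14, 71) + 3308 = 201/(4*(-1 - 3*71*(-14) + 4*71²*(-14)²)) + 3308 = 201/(4*(-1 + 2982 + 4*5041*196)) + 3308 = 201/(4*(-1 + 2982 + 3952144)) + 3308 = (201/4)/3955125 + 3308 = (201/4)*(1/3955125) + 3308 = 67/5273500 + 3308 = 17444738067/5273500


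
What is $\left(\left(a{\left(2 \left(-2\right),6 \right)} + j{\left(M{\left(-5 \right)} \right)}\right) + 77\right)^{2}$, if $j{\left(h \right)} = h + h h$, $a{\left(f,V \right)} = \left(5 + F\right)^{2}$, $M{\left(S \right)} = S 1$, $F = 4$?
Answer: $31684$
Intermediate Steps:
$M{\left(S \right)} = S$
$a{\left(f,V \right)} = 81$ ($a{\left(f,V \right)} = \left(5 + 4\right)^{2} = 9^{2} = 81$)
$j{\left(h \right)} = h + h^{2}$
$\left(\left(a{\left(2 \left(-2\right),6 \right)} + j{\left(M{\left(-5 \right)} \right)}\right) + 77\right)^{2} = \left(\left(81 - 5 \left(1 - 5\right)\right) + 77\right)^{2} = \left(\left(81 - -20\right) + 77\right)^{2} = \left(\left(81 + 20\right) + 77\right)^{2} = \left(101 + 77\right)^{2} = 178^{2} = 31684$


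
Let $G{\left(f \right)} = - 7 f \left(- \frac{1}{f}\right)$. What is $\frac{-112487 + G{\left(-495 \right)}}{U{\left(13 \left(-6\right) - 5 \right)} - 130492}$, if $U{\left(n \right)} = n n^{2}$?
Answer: $\frac{112480}{702279} \approx 0.16016$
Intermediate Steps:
$G{\left(f \right)} = 7$
$U{\left(n \right)} = n^{3}$
$\frac{-112487 + G{\left(-495 \right)}}{U{\left(13 \left(-6\right) - 5 \right)} - 130492} = \frac{-112487 + 7}{\left(13 \left(-6\right) - 5\right)^{3} - 130492} = - \frac{112480}{\left(-78 - 5\right)^{3} - 130492} = - \frac{112480}{\left(-83\right)^{3} - 130492} = - \frac{112480}{-571787 - 130492} = - \frac{112480}{-702279} = \left(-112480\right) \left(- \frac{1}{702279}\right) = \frac{112480}{702279}$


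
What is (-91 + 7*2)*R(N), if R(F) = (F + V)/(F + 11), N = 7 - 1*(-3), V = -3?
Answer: -77/3 ≈ -25.667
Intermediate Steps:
N = 10 (N = 7 + 3 = 10)
R(F) = (-3 + F)/(11 + F) (R(F) = (F - 3)/(F + 11) = (-3 + F)/(11 + F))
(-91 + 7*2)*R(N) = (-91 + 7*2)*((-3 + 10)/(11 + 10)) = (-91 + 14)*(7/21) = -11*7/3 = -77*⅓ = -77/3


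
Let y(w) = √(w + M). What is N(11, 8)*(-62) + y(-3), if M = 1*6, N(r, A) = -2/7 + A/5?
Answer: -2852/35 + √3 ≈ -79.754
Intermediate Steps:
N(r, A) = -2/7 + A/5 (N(r, A) = -2*⅐ + A*(⅕) = -2/7 + A/5)
M = 6
y(w) = √(6 + w) (y(w) = √(w + 6) = √(6 + w))
N(11, 8)*(-62) + y(-3) = (-2/7 + (⅕)*8)*(-62) + √(6 - 3) = (-2/7 + 8/5)*(-62) + √3 = (46/35)*(-62) + √3 = -2852/35 + √3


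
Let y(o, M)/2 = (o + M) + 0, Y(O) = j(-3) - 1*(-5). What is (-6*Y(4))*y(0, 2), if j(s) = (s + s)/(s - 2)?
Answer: -744/5 ≈ -148.80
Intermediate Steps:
j(s) = 2*s/(-2 + s) (j(s) = (2*s)/(-2 + s) = 2*s/(-2 + s))
Y(O) = 31/5 (Y(O) = 2*(-3)/(-2 - 3) - 1*(-5) = 2*(-3)/(-5) + 5 = 2*(-3)*(-1/5) + 5 = 6/5 + 5 = 31/5)
y(o, M) = 2*M + 2*o (y(o, M) = 2*((o + M) + 0) = 2*((M + o) + 0) = 2*(M + o) = 2*M + 2*o)
(-6*Y(4))*y(0, 2) = (-6*31/5)*(2*2 + 2*0) = -186*(4 + 0)/5 = -186/5*4 = -744/5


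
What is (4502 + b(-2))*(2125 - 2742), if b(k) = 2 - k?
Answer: -2780202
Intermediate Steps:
(4502 + b(-2))*(2125 - 2742) = (4502 + (2 - 1*(-2)))*(2125 - 2742) = (4502 + (2 + 2))*(-617) = (4502 + 4)*(-617) = 4506*(-617) = -2780202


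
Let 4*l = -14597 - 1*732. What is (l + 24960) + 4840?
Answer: 103871/4 ≈ 25968.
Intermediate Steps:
l = -15329/4 (l = (-14597 - 1*732)/4 = (-14597 - 732)/4 = (¼)*(-15329) = -15329/4 ≈ -3832.3)
(l + 24960) + 4840 = (-15329/4 + 24960) + 4840 = 84511/4 + 4840 = 103871/4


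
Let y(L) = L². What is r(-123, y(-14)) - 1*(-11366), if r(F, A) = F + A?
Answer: 11439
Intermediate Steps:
r(F, A) = A + F
r(-123, y(-14)) - 1*(-11366) = ((-14)² - 123) - 1*(-11366) = (196 - 123) + 11366 = 73 + 11366 = 11439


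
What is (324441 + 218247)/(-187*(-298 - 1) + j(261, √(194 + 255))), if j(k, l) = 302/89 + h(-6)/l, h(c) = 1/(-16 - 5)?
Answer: 5949278857616443524/612989814048819301 + 11283908076*√449/612989814048819301 ≈ 9.7054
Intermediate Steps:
h(c) = -1/21 (h(c) = 1/(-21) = -1/21)
j(k, l) = 302/89 - 1/(21*l)
(324441 + 218247)/(-187*(-298 - 1) + j(261, √(194 + 255))) = (324441 + 218247)/(-187*(-298 - 1) + (-89 + 6342*√(194 + 255))/(1869*(√(194 + 255)))) = 542688/(-187*(-299) + (-89 + 6342*√449)/(1869*(√449))) = 542688/(55913 + (√449/449)*(-89 + 6342*√449)/1869) = 542688/(55913 + √449*(-89 + 6342*√449)/839181)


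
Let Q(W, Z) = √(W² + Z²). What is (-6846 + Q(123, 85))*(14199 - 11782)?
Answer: -16546782 + 2417*√22354 ≈ -1.6185e+7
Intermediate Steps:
(-6846 + Q(123, 85))*(14199 - 11782) = (-6846 + √(123² + 85²))*(14199 - 11782) = (-6846 + √(15129 + 7225))*2417 = (-6846 + √22354)*2417 = -16546782 + 2417*√22354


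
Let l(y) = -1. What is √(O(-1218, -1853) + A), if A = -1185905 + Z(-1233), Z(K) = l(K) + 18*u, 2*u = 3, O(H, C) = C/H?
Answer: I*√1759277700642/1218 ≈ 1089.0*I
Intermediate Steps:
u = 3/2 (u = (½)*3 = 3/2 ≈ 1.5000)
Z(K) = 26 (Z(K) = -1 + 18*(3/2) = -1 + 27 = 26)
A = -1185879 (A = -1185905 + 26 = -1185879)
√(O(-1218, -1853) + A) = √(-1853/(-1218) - 1185879) = √(-1853*(-1/1218) - 1185879) = √(1853/1218 - 1185879) = √(-1444398769/1218) = I*√1759277700642/1218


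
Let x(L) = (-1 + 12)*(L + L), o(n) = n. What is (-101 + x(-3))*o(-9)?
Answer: 1503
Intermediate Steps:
x(L) = 22*L (x(L) = 11*(2*L) = 22*L)
(-101 + x(-3))*o(-9) = (-101 + 22*(-3))*(-9) = (-101 - 66)*(-9) = -167*(-9) = 1503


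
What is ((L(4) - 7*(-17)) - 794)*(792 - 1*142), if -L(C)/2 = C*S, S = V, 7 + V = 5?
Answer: -428350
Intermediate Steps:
V = -2 (V = -7 + 5 = -2)
S = -2
L(C) = 4*C (L(C) = -2*C*(-2) = -(-4)*C = 4*C)
((L(4) - 7*(-17)) - 794)*(792 - 1*142) = ((4*4 - 7*(-17)) - 794)*(792 - 1*142) = ((16 + 119) - 794)*(792 - 142) = (135 - 794)*650 = -659*650 = -428350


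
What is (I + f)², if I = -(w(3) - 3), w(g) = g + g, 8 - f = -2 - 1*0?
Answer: 49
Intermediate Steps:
f = 10 (f = 8 - (-2 - 1*0) = 8 - (-2 + 0) = 8 - 1*(-2) = 8 + 2 = 10)
w(g) = 2*g
I = -3 (I = -(2*3 - 3) = -(6 - 3) = -1*3 = -3)
(I + f)² = (-3 + 10)² = 7² = 49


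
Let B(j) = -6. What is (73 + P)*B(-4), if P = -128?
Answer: 330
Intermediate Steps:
(73 + P)*B(-4) = (73 - 128)*(-6) = -55*(-6) = 330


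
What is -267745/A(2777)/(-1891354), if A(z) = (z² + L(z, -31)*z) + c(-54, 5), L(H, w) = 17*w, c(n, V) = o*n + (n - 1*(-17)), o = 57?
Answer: 53549/2362352212558 ≈ 2.2668e-8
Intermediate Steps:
c(n, V) = 17 + 58*n (c(n, V) = 57*n + (n - 1*(-17)) = 57*n + (n + 17) = 57*n + (17 + n) = 17 + 58*n)
A(z) = -3115 + z² - 527*z (A(z) = (z² + (17*(-31))*z) + (17 + 58*(-54)) = (z² - 527*z) + (17 - 3132) = (z² - 527*z) - 3115 = -3115 + z² - 527*z)
-267745/A(2777)/(-1891354) = -267745/(-3115 + 2777² - 527*2777)/(-1891354) = -267745/(-3115 + 7711729 - 1463479)*(-1/1891354) = -267745/6245135*(-1/1891354) = -267745*1/6245135*(-1/1891354) = -53549/1249027*(-1/1891354) = 53549/2362352212558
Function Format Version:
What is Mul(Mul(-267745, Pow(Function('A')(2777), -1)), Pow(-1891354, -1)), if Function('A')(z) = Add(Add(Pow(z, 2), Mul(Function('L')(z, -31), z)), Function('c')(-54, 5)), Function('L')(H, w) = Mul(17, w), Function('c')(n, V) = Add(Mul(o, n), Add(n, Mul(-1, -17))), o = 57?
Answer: Rational(53549, 2362352212558) ≈ 2.2668e-8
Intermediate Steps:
Function('c')(n, V) = Add(17, Mul(58, n)) (Function('c')(n, V) = Add(Mul(57, n), Add(n, Mul(-1, -17))) = Add(Mul(57, n), Add(n, 17)) = Add(Mul(57, n), Add(17, n)) = Add(17, Mul(58, n)))
Function('A')(z) = Add(-3115, Pow(z, 2), Mul(-527, z)) (Function('A')(z) = Add(Add(Pow(z, 2), Mul(Mul(17, -31), z)), Add(17, Mul(58, -54))) = Add(Add(Pow(z, 2), Mul(-527, z)), Add(17, -3132)) = Add(Add(Pow(z, 2), Mul(-527, z)), -3115) = Add(-3115, Pow(z, 2), Mul(-527, z)))
Mul(Mul(-267745, Pow(Function('A')(2777), -1)), Pow(-1891354, -1)) = Mul(Mul(-267745, Pow(Add(-3115, Pow(2777, 2), Mul(-527, 2777)), -1)), Pow(-1891354, -1)) = Mul(Mul(-267745, Pow(Add(-3115, 7711729, -1463479), -1)), Rational(-1, 1891354)) = Mul(Mul(-267745, Pow(6245135, -1)), Rational(-1, 1891354)) = Mul(Mul(-267745, Rational(1, 6245135)), Rational(-1, 1891354)) = Mul(Rational(-53549, 1249027), Rational(-1, 1891354)) = Rational(53549, 2362352212558)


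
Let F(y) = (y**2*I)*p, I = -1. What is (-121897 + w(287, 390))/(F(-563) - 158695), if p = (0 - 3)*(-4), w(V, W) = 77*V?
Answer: 99798/3962323 ≈ 0.025187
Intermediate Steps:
p = 12 (p = -3*(-4) = 12)
F(y) = -12*y**2 (F(y) = (y**2*(-1))*12 = -y**2*12 = -12*y**2)
(-121897 + w(287, 390))/(F(-563) - 158695) = (-121897 + 77*287)/(-12*(-563)**2 - 158695) = (-121897 + 22099)/(-12*316969 - 158695) = -99798/(-3803628 - 158695) = -99798/(-3962323) = -99798*(-1/3962323) = 99798/3962323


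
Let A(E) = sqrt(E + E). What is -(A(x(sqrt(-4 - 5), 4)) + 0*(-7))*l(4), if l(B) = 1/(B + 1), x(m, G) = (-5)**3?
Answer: -I*sqrt(10) ≈ -3.1623*I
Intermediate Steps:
x(m, G) = -125
l(B) = 1/(1 + B)
A(E) = sqrt(2)*sqrt(E) (A(E) = sqrt(2*E) = sqrt(2)*sqrt(E))
-(A(x(sqrt(-4 - 5), 4)) + 0*(-7))*l(4) = -(sqrt(2)*sqrt(-125) + 0*(-7))/(1 + 4) = -(sqrt(2)*(5*I*sqrt(5)) + 0)/5 = -(5*I*sqrt(10) + 0)/5 = -5*I*sqrt(10)/5 = -I*sqrt(10)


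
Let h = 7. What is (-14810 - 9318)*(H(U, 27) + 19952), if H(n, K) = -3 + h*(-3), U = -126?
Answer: -480822784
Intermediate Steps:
H(n, K) = -24 (H(n, K) = -3 + 7*(-3) = -3 - 21 = -24)
(-14810 - 9318)*(H(U, 27) + 19952) = (-14810 - 9318)*(-24 + 19952) = -24128*19928 = -480822784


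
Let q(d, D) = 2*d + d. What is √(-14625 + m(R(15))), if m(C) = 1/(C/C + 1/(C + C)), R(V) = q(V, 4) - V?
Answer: I*√54415965/61 ≈ 120.93*I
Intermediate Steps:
q(d, D) = 3*d
R(V) = 2*V (R(V) = 3*V - V = 2*V)
m(C) = 1/(1 + 1/(2*C))
√(-14625 + m(R(15))) = √(-14625 + 2*(2*15)/(1 + 2*(2*15))) = √(-14625 + 2*30/(1 + 2*30)) = √(-14625 + 2*30/(1 + 60)) = √(-14625 + 2*30/61) = √(-14625 + 2*30*(1/61)) = √(-14625 + 60/61) = √(-892065/61) = I*√54415965/61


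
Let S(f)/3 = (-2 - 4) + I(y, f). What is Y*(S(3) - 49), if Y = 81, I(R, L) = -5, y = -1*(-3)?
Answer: -6642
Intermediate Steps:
y = 3
S(f) = -33 (S(f) = 3*((-2 - 4) - 5) = 3*(-6 - 5) = 3*(-11) = -33)
Y*(S(3) - 49) = 81*(-33 - 49) = 81*(-82) = -6642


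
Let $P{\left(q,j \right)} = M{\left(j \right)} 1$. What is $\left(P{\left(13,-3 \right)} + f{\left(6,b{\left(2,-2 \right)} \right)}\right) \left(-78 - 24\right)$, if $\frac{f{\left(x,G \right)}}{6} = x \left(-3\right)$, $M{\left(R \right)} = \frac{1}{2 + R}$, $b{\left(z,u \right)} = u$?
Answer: $11118$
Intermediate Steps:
$f{\left(x,G \right)} = - 18 x$ ($f{\left(x,G \right)} = 6 x \left(-3\right) = 6 \left(- 3 x\right) = - 18 x$)
$P{\left(q,j \right)} = \frac{1}{2 + j}$ ($P{\left(q,j \right)} = \frac{1}{2 + j} 1 = \frac{1}{2 + j}$)
$\left(P{\left(13,-3 \right)} + f{\left(6,b{\left(2,-2 \right)} \right)}\right) \left(-78 - 24\right) = \left(\frac{1}{2 - 3} - 108\right) \left(-78 - 24\right) = \left(\frac{1}{-1} - 108\right) \left(-102\right) = \left(-1 - 108\right) \left(-102\right) = \left(-109\right) \left(-102\right) = 11118$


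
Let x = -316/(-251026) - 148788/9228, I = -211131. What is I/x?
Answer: 20378257921107/1556114185 ≈ 13096.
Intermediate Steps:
x = -1556114185/96519497 (x = -316*(-1/251026) - 148788*1/9228 = 158/125513 - 12399/769 = -1556114185/96519497 ≈ -16.122)
I/x = -211131/(-1556114185/96519497) = -211131*(-96519497/1556114185) = 20378257921107/1556114185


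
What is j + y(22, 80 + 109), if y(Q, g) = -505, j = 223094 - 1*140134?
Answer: 82455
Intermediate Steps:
j = 82960 (j = 223094 - 140134 = 82960)
j + y(22, 80 + 109) = 82960 - 505 = 82455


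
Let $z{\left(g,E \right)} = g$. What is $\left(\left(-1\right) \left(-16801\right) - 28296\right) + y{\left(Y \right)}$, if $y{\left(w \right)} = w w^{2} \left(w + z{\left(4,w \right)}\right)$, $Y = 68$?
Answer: $22627609$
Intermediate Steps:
$y{\left(w \right)} = w^{3} \left(4 + w\right)$ ($y{\left(w \right)} = w w^{2} \left(w + 4\right) = w^{3} \left(4 + w\right)$)
$\left(\left(-1\right) \left(-16801\right) - 28296\right) + y{\left(Y \right)} = \left(\left(-1\right) \left(-16801\right) - 28296\right) + 68^{3} \left(4 + 68\right) = \left(16801 - 28296\right) + 314432 \cdot 72 = -11495 + 22639104 = 22627609$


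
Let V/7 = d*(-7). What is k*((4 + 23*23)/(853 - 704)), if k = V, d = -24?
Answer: 626808/149 ≈ 4206.8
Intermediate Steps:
V = 1176 (V = 7*(-24*(-7)) = 7*168 = 1176)
k = 1176
k*((4 + 23*23)/(853 - 704)) = 1176*((4 + 23*23)/(853 - 704)) = 1176*((4 + 529)/149) = 1176*(533*(1/149)) = 1176*(533/149) = 626808/149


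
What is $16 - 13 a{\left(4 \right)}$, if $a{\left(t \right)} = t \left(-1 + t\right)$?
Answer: $-140$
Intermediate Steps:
$16 - 13 a{\left(4 \right)} = 16 - 13 \cdot 4 \left(-1 + 4\right) = 16 - 13 \cdot 4 \cdot 3 = 16 - 156 = -140$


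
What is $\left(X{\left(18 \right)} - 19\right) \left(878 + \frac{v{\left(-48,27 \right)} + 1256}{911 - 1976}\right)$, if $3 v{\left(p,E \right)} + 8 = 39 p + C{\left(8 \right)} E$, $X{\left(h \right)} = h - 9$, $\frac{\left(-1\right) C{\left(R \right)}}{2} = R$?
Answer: $- \frac{5607508}{639} \approx -8775.4$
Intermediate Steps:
$C{\left(R \right)} = - 2 R$
$X{\left(h \right)} = -9 + h$ ($X{\left(h \right)} = h - 9 = -9 + h$)
$v{\left(p,E \right)} = - \frac{8}{3} + 13 p - \frac{16 E}{3}$ ($v{\left(p,E \right)} = - \frac{8}{3} + \frac{39 p + \left(-2\right) 8 E}{3} = - \frac{8}{3} + \frac{39 p - 16 E}{3} = - \frac{8}{3} + \frac{- 16 E + 39 p}{3} = - \frac{8}{3} - \left(- 13 p + \frac{16 E}{3}\right) = - \frac{8}{3} + 13 p - \frac{16 E}{3}$)
$\left(X{\left(18 \right)} - 19\right) \left(878 + \frac{v{\left(-48,27 \right)} + 1256}{911 - 1976}\right) = \left(\left(-9 + 18\right) - 19\right) \left(878 + \frac{\left(- \frac{8}{3} + 13 \left(-48\right) - 144\right) + 1256}{911 - 1976}\right) = \left(9 - 19\right) \left(878 + \frac{\left(- \frac{8}{3} - 624 - 144\right) + 1256}{-1065}\right) = - 10 \left(878 + \left(- \frac{2312}{3} + 1256\right) \left(- \frac{1}{1065}\right)\right) = - 10 \left(878 + \frac{1456}{3} \left(- \frac{1}{1065}\right)\right) = - 10 \left(878 - \frac{1456}{3195}\right) = \left(-10\right) \frac{2803754}{3195} = - \frac{5607508}{639}$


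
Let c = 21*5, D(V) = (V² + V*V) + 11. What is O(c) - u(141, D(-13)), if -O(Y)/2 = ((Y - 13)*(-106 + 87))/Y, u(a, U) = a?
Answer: -11309/105 ≈ -107.70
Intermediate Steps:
D(V) = 11 + 2*V² (D(V) = (V² + V²) + 11 = 2*V² + 11 = 11 + 2*V²)
c = 105
O(Y) = -2*(247 - 19*Y)/Y (O(Y) = -2*(Y - 13)*(-106 + 87)/Y = -2*(-13 + Y)*(-19)/Y = -2*(247 - 19*Y)/Y)
O(c) - u(141, D(-13)) = (38 - 494/105) - 1*141 = (38 - 494*1/105) - 141 = (38 - 494/105) - 141 = 3496/105 - 141 = -11309/105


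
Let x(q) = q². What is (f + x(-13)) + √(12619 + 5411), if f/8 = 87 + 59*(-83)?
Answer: -38311 + √18030 ≈ -38177.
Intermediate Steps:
f = -38480 (f = 8*(87 + 59*(-83)) = 8*(87 - 4897) = 8*(-4810) = -38480)
(f + x(-13)) + √(12619 + 5411) = (-38480 + (-13)²) + √(12619 + 5411) = (-38480 + 169) + √18030 = -38311 + √18030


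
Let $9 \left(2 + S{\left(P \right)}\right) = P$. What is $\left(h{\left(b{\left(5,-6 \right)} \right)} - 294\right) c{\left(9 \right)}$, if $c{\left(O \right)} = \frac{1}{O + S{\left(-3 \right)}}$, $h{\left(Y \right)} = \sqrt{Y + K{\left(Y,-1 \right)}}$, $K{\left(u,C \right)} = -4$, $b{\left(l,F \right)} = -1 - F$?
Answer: $- \frac{879}{20} \approx -43.95$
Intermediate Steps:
$S{\left(P \right)} = -2 + \frac{P}{9}$
$h{\left(Y \right)} = \sqrt{-4 + Y}$ ($h{\left(Y \right)} = \sqrt{Y - 4} = \sqrt{-4 + Y}$)
$c{\left(O \right)} = \frac{1}{- \frac{7}{3} + O}$ ($c{\left(O \right)} = \frac{1}{O + \left(-2 + \frac{1}{9} \left(-3\right)\right)} = \frac{1}{O - \frac{7}{3}} = \frac{1}{- \frac{7}{3} + O}$)
$\left(h{\left(b{\left(5,-6 \right)} \right)} - 294\right) c{\left(9 \right)} = \left(\sqrt{-4 - -5} - 294\right) \frac{3}{-7 + 3 \cdot 9} = \left(\sqrt{-4 + \left(-1 + 6\right)} - 294\right) \frac{3}{-7 + 27} = \left(\sqrt{-4 + 5} - 294\right) \frac{3}{20} = \left(\sqrt{1} - 294\right) 3 \cdot \frac{1}{20} = \left(1 - 294\right) \frac{3}{20} = \left(-293\right) \frac{3}{20} = - \frac{879}{20}$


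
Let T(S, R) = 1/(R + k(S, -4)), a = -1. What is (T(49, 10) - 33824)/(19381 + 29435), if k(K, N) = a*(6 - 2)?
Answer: -202943/292896 ≈ -0.69288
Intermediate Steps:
k(K, N) = -4 (k(K, N) = -(6 - 2) = -1*4 = -4)
T(S, R) = 1/(-4 + R) (T(S, R) = 1/(R - 4) = 1/(-4 + R))
(T(49, 10) - 33824)/(19381 + 29435) = (1/(-4 + 10) - 33824)/(19381 + 29435) = (1/6 - 33824)/48816 = (⅙ - 33824)*(1/48816) = -202943/6*1/48816 = -202943/292896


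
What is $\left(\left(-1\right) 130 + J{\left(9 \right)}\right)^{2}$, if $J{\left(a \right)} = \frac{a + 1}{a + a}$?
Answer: $\frac{1357225}{81} \approx 16756.0$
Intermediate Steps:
$J{\left(a \right)} = \frac{1 + a}{2 a}$
$\left(\left(-1\right) 130 + J{\left(9 \right)}\right)^{2} = \left(\left(-1\right) 130 + \frac{1 + 9}{2 \cdot 9}\right)^{2} = \left(-130 + \frac{1}{2} \cdot \frac{1}{9} \cdot 10\right)^{2} = \left(-130 + \frac{5}{9}\right)^{2} = \left(- \frac{1165}{9}\right)^{2} = \frac{1357225}{81}$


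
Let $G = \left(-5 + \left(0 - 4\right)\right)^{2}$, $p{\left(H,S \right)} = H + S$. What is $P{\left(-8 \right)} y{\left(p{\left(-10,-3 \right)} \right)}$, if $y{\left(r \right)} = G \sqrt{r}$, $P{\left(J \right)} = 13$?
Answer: $1053 i \sqrt{13} \approx 3796.6 i$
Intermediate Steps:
$G = 81$ ($G = \left(-5 + \left(0 - 4\right)\right)^{2} = \left(-5 - 4\right)^{2} = \left(-9\right)^{2} = 81$)
$y{\left(r \right)} = 81 \sqrt{r}$
$P{\left(-8 \right)} y{\left(p{\left(-10,-3 \right)} \right)} = 13 \cdot 81 \sqrt{-10 - 3} = 13 \cdot 81 \sqrt{-13} = 13 \cdot 81 i \sqrt{13} = 1053 i \sqrt{13}$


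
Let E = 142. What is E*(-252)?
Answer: -35784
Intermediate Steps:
E*(-252) = 142*(-252) = -35784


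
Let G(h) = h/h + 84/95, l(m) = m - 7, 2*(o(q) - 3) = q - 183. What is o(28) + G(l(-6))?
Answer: -13797/190 ≈ -72.616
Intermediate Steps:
o(q) = -177/2 + q/2 (o(q) = 3 + (q - 183)/2 = 3 + (-183 + q)/2 = 3 + (-183/2 + q/2) = -177/2 + q/2)
l(m) = -7 + m
G(h) = 179/95 (G(h) = 1 + 84*(1/95) = 1 + 84/95 = 179/95)
o(28) + G(l(-6)) = (-177/2 + (½)*28) + 179/95 = (-177/2 + 14) + 179/95 = -149/2 + 179/95 = -13797/190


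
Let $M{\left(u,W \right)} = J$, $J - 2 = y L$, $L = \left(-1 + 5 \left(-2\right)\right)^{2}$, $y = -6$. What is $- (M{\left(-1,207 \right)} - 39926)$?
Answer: $40650$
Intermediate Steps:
$L = 121$ ($L = \left(-1 - 10\right)^{2} = \left(-11\right)^{2} = 121$)
$J = -724$ ($J = 2 - 726 = -724$)
$M{\left(u,W \right)} = -724$
$- (M{\left(-1,207 \right)} - 39926) = - (-724 - 39926) = \left(-1\right) \left(-40650\right) = 40650$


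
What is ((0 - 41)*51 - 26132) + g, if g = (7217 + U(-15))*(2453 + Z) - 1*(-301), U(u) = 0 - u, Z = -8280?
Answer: -42168786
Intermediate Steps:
U(u) = -u
g = -42140563 (g = (7217 - 1*(-15))*(2453 - 8280) - 1*(-301) = (7217 + 15)*(-5827) + 301 = 7232*(-5827) + 301 = -42140864 + 301 = -42140563)
((0 - 41)*51 - 26132) + g = ((0 - 41)*51 - 26132) - 42140563 = (-41*51 - 26132) - 42140563 = (-2091 - 26132) - 42140563 = -28223 - 42140563 = -42168786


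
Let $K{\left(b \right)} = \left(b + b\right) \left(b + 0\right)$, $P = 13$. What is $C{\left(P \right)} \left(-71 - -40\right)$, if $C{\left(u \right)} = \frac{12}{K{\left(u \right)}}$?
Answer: $- \frac{186}{169} \approx -1.1006$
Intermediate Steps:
$K{\left(b \right)} = 2 b^{2}$ ($K{\left(b \right)} = 2 b b = 2 b^{2}$)
$C{\left(u \right)} = \frac{6}{u^{2}}$ ($C{\left(u \right)} = \frac{12}{2 u^{2}} = 12 \frac{1}{2 u^{2}} = \frac{6}{u^{2}}$)
$C{\left(P \right)} \left(-71 - -40\right) = \frac{6}{169} \left(-71 - -40\right) = 6 \cdot \frac{1}{169} \left(-71 + 40\right) = \frac{6}{169} \left(-31\right) = - \frac{186}{169}$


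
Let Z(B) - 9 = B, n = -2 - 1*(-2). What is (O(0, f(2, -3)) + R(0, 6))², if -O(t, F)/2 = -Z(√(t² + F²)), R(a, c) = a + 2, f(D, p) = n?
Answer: 400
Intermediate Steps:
n = 0 (n = -2 + 2 = 0)
Z(B) = 9 + B
f(D, p) = 0
R(a, c) = 2 + a
O(t, F) = 18 + 2*√(F² + t²) (O(t, F) = -(-2)*(9 + √(t² + F²)) = -(-2)*(9 + √(F² + t²)) = -2*(-9 - √(F² + t²)) = 18 + 2*√(F² + t²))
(O(0, f(2, -3)) + R(0, 6))² = ((18 + 2*√(0² + 0²)) + (2 + 0))² = ((18 + 2*√(0 + 0)) + 2)² = ((18 + 2*√0) + 2)² = ((18 + 2*0) + 2)² = ((18 + 0) + 2)² = (18 + 2)² = 20² = 400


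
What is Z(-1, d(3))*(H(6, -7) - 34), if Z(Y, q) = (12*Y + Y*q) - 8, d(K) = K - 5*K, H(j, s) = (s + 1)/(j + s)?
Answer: 224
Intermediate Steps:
H(j, s) = (1 + s)/(j + s)
d(K) = -4*K
Z(Y, q) = -8 + 12*Y + Y*q
Z(-1, d(3))*(H(6, -7) - 34) = (-8 + 12*(-1) - (-4)*3)*((1 - 7)/(6 - 7) - 34) = (-8 - 12 - 1*(-12))*(-6/(-1) - 34) = (-8 - 12 + 12)*(-1*(-6) - 34) = -8*(6 - 34) = -8*(-28) = 224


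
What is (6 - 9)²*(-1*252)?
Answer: -2268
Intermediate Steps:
(6 - 9)²*(-1*252) = (-3)²*(-252) = 9*(-252) = -2268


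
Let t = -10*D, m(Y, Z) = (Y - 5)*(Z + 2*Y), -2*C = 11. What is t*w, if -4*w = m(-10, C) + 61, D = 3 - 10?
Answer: -31045/4 ≈ -7761.3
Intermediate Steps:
C = -11/2 (C = -½*11 = -11/2 ≈ -5.5000)
D = -7
m(Y, Z) = (-5 + Y)*(Z + 2*Y)
w = -887/8 (w = -((-10*(-10) - 5*(-11/2) + 2*(-10)² - 10*(-11/2)) + 61)/4 = -((100 + 55/2 + 2*100 + 55) + 61)/4 = -((100 + 55/2 + 200 + 55) + 61)/4 = -(765/2 + 61)/4 = -¼*887/2 = -887/8 ≈ -110.88)
t = 70 (t = -10*(-7) = 70)
t*w = 70*(-887/8) = -31045/4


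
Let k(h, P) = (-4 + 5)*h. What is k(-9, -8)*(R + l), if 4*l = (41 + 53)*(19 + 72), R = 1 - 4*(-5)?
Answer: -38871/2 ≈ -19436.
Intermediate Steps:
R = 21 (R = 1 + 20 = 21)
k(h, P) = h (k(h, P) = 1*h = h)
l = 4277/2 (l = ((41 + 53)*(19 + 72))/4 = (94*91)/4 = (¼)*8554 = 4277/2 ≈ 2138.5)
k(-9, -8)*(R + l) = -9*(21 + 4277/2) = -9*4319/2 = -38871/2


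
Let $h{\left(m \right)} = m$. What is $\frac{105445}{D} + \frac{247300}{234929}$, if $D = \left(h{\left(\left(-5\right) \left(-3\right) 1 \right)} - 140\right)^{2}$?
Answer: $\frac{5727230181}{734153125} \approx 7.8011$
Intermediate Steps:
$D = 15625$ ($D = \left(\left(-5\right) \left(-3\right) 1 - 140\right)^{2} = \left(15 \cdot 1 - 140\right)^{2} = \left(15 - 140\right)^{2} = \left(-125\right)^{2} = 15625$)
$\frac{105445}{D} + \frac{247300}{234929} = \frac{105445}{15625} + \frac{247300}{234929} = 105445 \cdot \frac{1}{15625} + 247300 \cdot \frac{1}{234929} = \frac{21089}{3125} + \frac{247300}{234929} = \frac{5727230181}{734153125}$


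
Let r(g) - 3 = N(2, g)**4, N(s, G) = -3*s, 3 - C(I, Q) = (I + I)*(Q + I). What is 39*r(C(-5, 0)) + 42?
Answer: 50703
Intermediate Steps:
C(I, Q) = 3 - 2*I*(I + Q) (C(I, Q) = 3 - (I + I)*(Q + I) = 3 - 2*I*(I + Q))
r(g) = 1299 (r(g) = 3 + (-3*2)**4 = 3 + (-6)**4 = 3 + 1296 = 1299)
39*r(C(-5, 0)) + 42 = 39*1299 + 42 = 50661 + 42 = 50703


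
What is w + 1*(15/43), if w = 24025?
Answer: 1033090/43 ≈ 24025.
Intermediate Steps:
w + 1*(15/43) = 24025 + 1*(15/43) = 24025 + 15/43 = 1033090/43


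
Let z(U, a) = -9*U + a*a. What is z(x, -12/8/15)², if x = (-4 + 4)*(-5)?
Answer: 1/10000 ≈ 0.00010000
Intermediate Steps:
x = 0 (x = 0*(-5) = 0)
z(U, a) = a² - 9*U (z(U, a) = -9*U + a² = a² - 9*U)
z(x, -12/8/15)² = ((-12/8/15)² - 9*0)² = ((-12*⅛*(1/15))² + 0)² = ((-3/2*1/15)² + 0)² = ((-⅒)² + 0)² = (1/100 + 0)² = (1/100)² = 1/10000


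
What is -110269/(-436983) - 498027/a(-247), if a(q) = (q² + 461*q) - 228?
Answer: 223483072675/23197679538 ≈ 9.6339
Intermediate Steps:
a(q) = -228 + q² + 461*q
-110269/(-436983) - 498027/a(-247) = -110269/(-436983) - 498027/(-228 + (-247)² + 461*(-247)) = -110269*(-1/436983) - 498027/(-228 + 61009 - 113867) = 110269/436983 - 498027/(-53086) = 110269/436983 - 498027*(-1/53086) = 110269/436983 + 498027/53086 = 223483072675/23197679538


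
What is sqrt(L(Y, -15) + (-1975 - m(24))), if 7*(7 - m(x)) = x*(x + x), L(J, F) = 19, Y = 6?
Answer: I*sqrt(88123)/7 ≈ 42.408*I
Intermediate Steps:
m(x) = 7 - 2*x**2/7 (m(x) = 7 - x*(x + x)/7 = 7 - x*2*x/7 = 7 - 2*x**2/7)
sqrt(L(Y, -15) + (-1975 - m(24))) = sqrt(19 + (-1975 - (7 - 2/7*24**2))) = sqrt(19 + (-1975 - (7 - 2/7*576))) = sqrt(19 + (-1975 - (7 - 1152/7))) = sqrt(19 + (-1975 - 1*(-1103/7))) = sqrt(19 + (-1975 + 1103/7)) = sqrt(19 - 12722/7) = sqrt(-12589/7) = I*sqrt(88123)/7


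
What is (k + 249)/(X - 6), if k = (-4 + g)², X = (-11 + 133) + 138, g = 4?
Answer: 249/254 ≈ 0.98032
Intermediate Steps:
X = 260 (X = 122 + 138 = 260)
k = 0 (k = (-4 + 4)² = 0² = 0)
(k + 249)/(X - 6) = (0 + 249)/(260 - 6) = 249/254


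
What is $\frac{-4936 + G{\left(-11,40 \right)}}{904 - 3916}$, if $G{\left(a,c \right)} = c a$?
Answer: $\frac{448}{251} \approx 1.7849$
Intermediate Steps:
$G{\left(a,c \right)} = a c$
$\frac{-4936 + G{\left(-11,40 \right)}}{904 - 3916} = \frac{-4936 - 440}{904 - 3916} = \frac{-4936 - 440}{-3012} = \left(-5376\right) \left(- \frac{1}{3012}\right) = \frac{448}{251}$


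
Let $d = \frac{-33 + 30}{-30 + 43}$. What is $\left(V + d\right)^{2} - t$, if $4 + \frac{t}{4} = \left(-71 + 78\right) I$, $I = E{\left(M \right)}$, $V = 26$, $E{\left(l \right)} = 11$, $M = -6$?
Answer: $\frac{62877}{169} \approx 372.05$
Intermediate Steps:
$d = - \frac{3}{13} \approx -0.23077$
$I = 11$
$t = 292$ ($t = -16 + 4 \left(-71 + 78\right) 11 = -16 + 4 \cdot 7 \cdot 11 = -16 + 4 \cdot 77 = -16 + 308 = 292$)
$\left(V + d\right)^{2} - t = \left(26 - \frac{3}{13}\right)^{2} - 292 = \left(\frac{335}{13}\right)^{2} - 292 = \frac{112225}{169} - 292 = \frac{62877}{169}$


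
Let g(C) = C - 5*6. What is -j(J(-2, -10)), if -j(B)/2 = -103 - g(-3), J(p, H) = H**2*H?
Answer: -140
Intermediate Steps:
J(p, H) = H**3
g(C) = -30 + C (g(C) = C - 30 = -30 + C)
j(B) = 140 (j(B) = -2*(-103 - (-30 - 3)) = -2*(-103 - 1*(-33)) = -2*(-103 + 33) = -2*(-70) = 140)
-j(J(-2, -10)) = -1*140 = -140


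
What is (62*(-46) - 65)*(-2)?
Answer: 5834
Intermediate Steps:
(62*(-46) - 65)*(-2) = (-2852 - 65)*(-2) = -2917*(-2) = 5834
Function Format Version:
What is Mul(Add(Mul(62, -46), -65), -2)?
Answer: 5834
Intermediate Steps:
Mul(Add(Mul(62, -46), -65), -2) = Mul(Add(-2852, -65), -2) = Mul(-2917, -2) = 5834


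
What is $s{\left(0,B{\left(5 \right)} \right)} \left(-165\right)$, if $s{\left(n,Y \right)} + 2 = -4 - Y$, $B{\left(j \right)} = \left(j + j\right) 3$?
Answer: $5940$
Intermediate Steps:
$B{\left(j \right)} = 6 j$ ($B{\left(j \right)} = 2 j 3 = 6 j$)
$s{\left(n,Y \right)} = -6 - Y$ ($s{\left(n,Y \right)} = -2 - \left(4 + Y\right) = -6 - Y$)
$s{\left(0,B{\left(5 \right)} \right)} \left(-165\right) = \left(-6 - 6 \cdot 5\right) \left(-165\right) = \left(-6 - 30\right) \left(-165\right) = \left(-36\right) \left(-165\right) = 5940$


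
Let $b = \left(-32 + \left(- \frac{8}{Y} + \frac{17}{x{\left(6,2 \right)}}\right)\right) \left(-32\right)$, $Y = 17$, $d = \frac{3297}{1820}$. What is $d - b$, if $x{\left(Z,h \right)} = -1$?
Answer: $- \frac{6989113}{4420} \approx -1581.2$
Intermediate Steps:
$d = \frac{471}{260}$ ($d = 3297 \cdot \frac{1}{1820} = \frac{471}{260} \approx 1.8115$)
$b = \frac{26912}{17}$ ($b = \left(-32 + \left(- \frac{8}{17} + \frac{17}{-1}\right)\right) \left(-32\right) = \left(-32 + \left(\left(-8\right) \frac{1}{17} + 17 \left(-1\right)\right)\right) \left(-32\right) = \left(-32 - \frac{297}{17}\right) \left(-32\right) = \left(- \frac{841}{17}\right) \left(-32\right) = \frac{26912}{17} \approx 1583.1$)
$d - b = \frac{471}{260} - \frac{26912}{17} = - \frac{6989113}{4420}$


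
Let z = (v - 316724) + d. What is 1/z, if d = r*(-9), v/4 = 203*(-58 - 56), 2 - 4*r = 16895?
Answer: -4/1485131 ≈ -2.6934e-6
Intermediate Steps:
r = -16893/4 (r = ½ - ¼*16895 = ½ - 16895/4 = -16893/4 ≈ -4223.3)
v = -92568 (v = 4*(203*(-58 - 56)) = 4*(203*(-114)) = 4*(-23142) = -92568)
d = 152037/4 (d = -16893/4*(-9) = 152037/4 ≈ 38009.)
z = -1485131/4 (z = (-92568 - 316724) + 152037/4 = -409292 + 152037/4 = -1485131/4 ≈ -3.7128e+5)
1/z = 1/(-1485131/4) = -4/1485131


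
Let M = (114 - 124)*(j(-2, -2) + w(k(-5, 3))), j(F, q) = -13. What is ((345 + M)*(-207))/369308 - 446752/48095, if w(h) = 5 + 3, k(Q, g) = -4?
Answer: -168921575291/17761868260 ≈ -9.5103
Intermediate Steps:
w(h) = 8
M = 50 (M = (114 - 124)*(-13 + 8) = -10*(-5) = 50)
((345 + M)*(-207))/369308 - 446752/48095 = ((345 + 50)*(-207))/369308 - 446752/48095 = (395*(-207))*(1/369308) - 446752*1/48095 = -81765*1/369308 - 446752/48095 = -81765/369308 - 446752/48095 = -168921575291/17761868260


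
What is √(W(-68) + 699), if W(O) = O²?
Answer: √5323 ≈ 72.959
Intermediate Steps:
√(W(-68) + 699) = √((-68)² + 699) = √(4624 + 699) = √5323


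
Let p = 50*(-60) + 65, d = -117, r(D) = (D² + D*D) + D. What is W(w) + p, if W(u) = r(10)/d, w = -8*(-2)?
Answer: -114535/39 ≈ -2936.8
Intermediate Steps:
r(D) = D + 2*D² (r(D) = (D² + D²) + D = 2*D² + D = D + 2*D²)
w = 16
p = -2935 (p = -3000 + 65 = -2935)
W(u) = -70/39 (W(u) = (10*(1 + 2*10))/(-117) = (10*(1 + 20))*(-1/117) = (10*21)*(-1/117) = 210*(-1/117) = -70/39)
W(w) + p = -70/39 - 2935 = -114535/39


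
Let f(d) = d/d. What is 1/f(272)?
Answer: 1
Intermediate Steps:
f(d) = 1
1/f(272) = 1/1 = 1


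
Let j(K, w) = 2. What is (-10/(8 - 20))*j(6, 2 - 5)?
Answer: 5/3 ≈ 1.6667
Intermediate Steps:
(-10/(8 - 20))*j(6, 2 - 5) = (-10/(8 - 20))*2 = (-10/(-12))*2 = -1/12*(-10)*2 = (⅚)*2 = 5/3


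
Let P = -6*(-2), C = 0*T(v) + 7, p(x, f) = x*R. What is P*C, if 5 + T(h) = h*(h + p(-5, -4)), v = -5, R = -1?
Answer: 84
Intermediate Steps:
p(x, f) = -x (p(x, f) = x*(-1) = -x)
T(h) = -5 + h*(5 + h) (T(h) = -5 + h*(h - 1*(-5)) = -5 + h*(h + 5) = -5 + h*(5 + h))
C = 7 (C = 0*(-5 + (-5)**2 + 5*(-5)) + 7 = 0*(-5 + 25 - 25) + 7 = 0*(-5) + 7 = 0 + 7 = 7)
P = 12
P*C = 12*7 = 84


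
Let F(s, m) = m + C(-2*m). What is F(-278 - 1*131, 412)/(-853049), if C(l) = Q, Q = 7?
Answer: -419/853049 ≈ -0.00049118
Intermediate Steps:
C(l) = 7
F(s, m) = 7 + m (F(s, m) = m + 7 = 7 + m)
F(-278 - 1*131, 412)/(-853049) = (7 + 412)/(-853049) = 419*(-1/853049) = -419/853049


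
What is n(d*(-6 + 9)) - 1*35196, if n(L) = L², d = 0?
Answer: -35196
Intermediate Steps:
n(d*(-6 + 9)) - 1*35196 = (0*(-6 + 9))² - 1*35196 = (0*3)² - 35196 = 0² - 35196 = 0 - 35196 = -35196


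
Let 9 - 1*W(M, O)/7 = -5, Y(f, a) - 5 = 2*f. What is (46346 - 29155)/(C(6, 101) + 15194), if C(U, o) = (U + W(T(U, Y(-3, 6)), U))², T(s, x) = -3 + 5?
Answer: 17191/26010 ≈ 0.66094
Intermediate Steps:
Y(f, a) = 5 + 2*f
T(s, x) = 2
W(M, O) = 98 (W(M, O) = 63 - 7*(-5) = 63 + 35 = 98)
C(U, o) = (98 + U)² (C(U, o) = (U + 98)² = (98 + U)²)
(46346 - 29155)/(C(6, 101) + 15194) = (46346 - 29155)/((98 + 6)² + 15194) = 17191/(104² + 15194) = 17191/(10816 + 15194) = 17191/26010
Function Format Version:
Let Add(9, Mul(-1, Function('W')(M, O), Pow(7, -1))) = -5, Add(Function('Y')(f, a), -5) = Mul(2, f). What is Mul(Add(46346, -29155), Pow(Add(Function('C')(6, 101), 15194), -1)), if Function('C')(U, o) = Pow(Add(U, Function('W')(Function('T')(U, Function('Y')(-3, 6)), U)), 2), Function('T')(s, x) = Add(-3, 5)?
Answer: Rational(17191, 26010) ≈ 0.66094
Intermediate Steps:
Function('Y')(f, a) = Add(5, Mul(2, f))
Function('T')(s, x) = 2
Function('W')(M, O) = 98 (Function('W')(M, O) = Add(63, Mul(-7, -5)) = Add(63, 35) = 98)
Function('C')(U, o) = Pow(Add(98, U), 2) (Function('C')(U, o) = Pow(Add(U, 98), 2) = Pow(Add(98, U), 2))
Mul(Add(46346, -29155), Pow(Add(Function('C')(6, 101), 15194), -1)) = Mul(Add(46346, -29155), Pow(Add(Pow(Add(98, 6), 2), 15194), -1)) = Mul(17191, Pow(Add(Pow(104, 2), 15194), -1)) = Mul(17191, Pow(Add(10816, 15194), -1)) = Mul(17191, Pow(26010, -1)) = Mul(17191, Rational(1, 26010)) = Rational(17191, 26010)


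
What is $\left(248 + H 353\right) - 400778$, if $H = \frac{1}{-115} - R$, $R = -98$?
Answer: $- \frac{42082993}{115} \approx -3.6594 \cdot 10^{5}$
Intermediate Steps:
$H = \frac{11269}{115}$ ($H = \frac{1}{-115} - -98 = - \frac{1}{115} + 98 = \frac{11269}{115} \approx 97.991$)
$\left(248 + H 353\right) - 400778 = \left(248 + \frac{11269}{115} \cdot 353\right) - 400778 = \left(248 + \frac{3977957}{115}\right) - 400778 = \frac{4006477}{115} - 400778 = - \frac{42082993}{115}$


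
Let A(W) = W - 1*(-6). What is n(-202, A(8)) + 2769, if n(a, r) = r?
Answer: 2783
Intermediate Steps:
A(W) = 6 + W (A(W) = W + 6 = 6 + W)
n(-202, A(8)) + 2769 = (6 + 8) + 2769 = 14 + 2769 = 2783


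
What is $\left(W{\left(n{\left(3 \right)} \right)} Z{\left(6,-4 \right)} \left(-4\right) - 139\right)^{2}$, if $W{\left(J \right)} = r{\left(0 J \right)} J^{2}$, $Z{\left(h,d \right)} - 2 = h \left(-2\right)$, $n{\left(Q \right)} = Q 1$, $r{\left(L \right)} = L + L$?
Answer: $19321$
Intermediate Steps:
$r{\left(L \right)} = 2 L$
$n{\left(Q \right)} = Q$
$Z{\left(h,d \right)} = 2 - 2 h$ ($Z{\left(h,d \right)} = 2 + h \left(-2\right) = 2 - 2 h$)
$W{\left(J \right)} = 0$ ($W{\left(J \right)} = 2 \cdot 0 J J^{2} = 2 \cdot 0 J^{2} = 0 J^{2} = 0$)
$\left(W{\left(n{\left(3 \right)} \right)} Z{\left(6,-4 \right)} \left(-4\right) - 139\right)^{2} = \left(0 \left(2 - 12\right) \left(-4\right) - 139\right)^{2} = \left(0 \left(-10\right) \left(-4\right) - 139\right)^{2} = \left(0 \left(-4\right) - 139\right)^{2} = \left(0 - 139\right)^{2} = \left(-139\right)^{2} = 19321$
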